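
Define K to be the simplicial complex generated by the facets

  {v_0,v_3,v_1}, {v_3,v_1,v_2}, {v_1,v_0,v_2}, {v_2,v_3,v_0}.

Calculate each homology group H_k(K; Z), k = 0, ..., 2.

H_0 = Z,  H_1 = 0,  H_2 = Z.

Order the vertices as v_0 < v_1 < v_2 < v_3. Listing each simplex with vertices in this order, K has dimension 2 with simplices:

  0-simplices (4): [v_0], [v_1], [v_2], [v_3]
  1-simplices (6): [v_0,v_1], [v_0,v_2], [v_0,v_3], [v_1,v_2], [v_1,v_3], [v_2,v_3]
  2-simplices (4): [v_0,v_1,v_2], [v_0,v_1,v_3], [v_0,v_2,v_3], [v_1,v_2,v_3]

giving chain groups C_0 ≅ Z^4, C_1 ≅ Z^6, C_2 ≅ Z^4.

∂_1: C_1 → C_0 is given by ∂[p,q] = [q] − [p]. For instance
  ∂[v_2,v_3] = [v_3] − [v_2].
The 4×6 boundary matrix has rank 3 and Smith normal form diag(1,1,1).

Boundary ∂_2: C_2 → C_1 acts by ∂[p,q,r] = [q,r] − [p,r] + [p,q]. For instance
  ∂[v_1,v_2,v_3] = [v_2,v_3] − [v_1,v_3] + [v_1,v_2],
  ∂[v_0,v_1,v_2] = [v_1,v_2] − [v_0,v_2] + [v_0,v_1].
This gives a 6×4 integer matrix of rank 3; reducing to Smith normal form yields diagonal entries (1,1,1).

Computing H_k = (kernel of ∂_k) / (image of ∂_{k+1}):

  H_0: rank C_0 − rank ∂_1 = 4 − 3 = 1, and the invariant factors of ∂_1 are all 1, so H_0 ≅ Z.
  H_1: rank ker ∂_1 − rank ∂_2 = (6 − 3) − 3 = 0, and the invariant factors of ∂_2 are all 1, so H_1 ≅ 0.
  H_2: rank ker ∂_2 − rank ∂_3 = (4 − 3) − 0 = 1, and there is no ∂_3, so H_2 ≅ Z.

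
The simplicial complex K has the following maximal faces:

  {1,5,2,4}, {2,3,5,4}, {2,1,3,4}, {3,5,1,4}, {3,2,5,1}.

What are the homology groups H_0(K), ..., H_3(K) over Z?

Order the vertices as 1 < 2 < 3 < 4 < 5. Listing each simplex with vertices in this order, K has dimension 3 with simplices:

  0-simplices (5): [1], [2], [3], [4], [5]
  1-simplices (10): [1,2], [1,3], [1,4], [1,5], [2,3], [2,4], [2,5], [3,4], [3,5], [4,5]
  2-simplices (10): [1,2,3], [1,2,4], [1,2,5], [1,3,4], [1,3,5], [1,4,5], [2,3,4], [2,3,5], [2,4,5], [3,4,5]
  3-simplices (5): [1,2,3,4], [1,2,3,5], [1,2,4,5], [1,3,4,5], [2,3,4,5]

giving chain groups C_0 ≅ Z^5, C_1 ≅ Z^10, C_2 ≅ Z^10, C_3 ≅ Z^5.

The boundary map ∂_1: C_1 → C_0 maps an edge to its endpoints' difference, ∂[p,q] = q − p. For instance
  ∂[1,4] = [4] − [1].
This gives a 5×10 integer matrix of rank 4; reducing to Smith normal form yields diagonal entries (1,1,1,1).

Boundary ∂_2: C_2 → C_1 maps a triangle to the signed sum of its edges. For instance
  ∂[1,3,4] = [3,4] − [1,4] + [1,3],
  ∂[2,3,4] = [3,4] − [2,4] + [2,3].
This gives a 10×10 integer matrix of rank 6; reducing to Smith normal form yields diagonal entries (1,1,1,1,1,1).

Boundary ∂_3: C_3 → C_2 sends each 3-simplex σ to the alternating sum Σ_i (−1)^i (σ with its i-th vertex removed). For instance
  ∂[1,3,4,5] = [3,4,5] − [1,4,5] + [1,3,5] − [1,3,4],
  ∂[1,2,3,5] = [2,3,5] − [1,3,5] + [1,2,5] − [1,2,3].
This gives a 10×5 integer matrix of rank 4; reducing to Smith normal form yields diagonal entries (1,1,1,1).

Computing H_k = (kernel of ∂_k) / (image of ∂_{k+1}):

  H_0: rank C_0 − rank ∂_1 = 5 − 4 = 1, and the invariant factors of ∂_1 are all 1, so H_0 = Z.
  H_1: rank ker ∂_1 − rank ∂_2 = (10 − 4) − 6 = 0, and the invariant factors of ∂_2 are all 1, so H_1 = 0.
  H_2: rank ker ∂_2 − rank ∂_3 = (10 − 6) − 4 = 0, and the invariant factors of ∂_3 are all 1, so H_2 = 0.
  H_3: rank ker ∂_3 − rank ∂_4 = (5 − 4) − 0 = 1, and there is no ∂_4, so H_3 = Z.

As a check, the Euler characteristic is 5 − 10 + 10 − 5 = 0, which agrees with 1 − 0 + 0 − 1 = 0.

H_0 ≅ Z,  H_1 = 0,  H_2 = 0,  H_3 ≅ Z.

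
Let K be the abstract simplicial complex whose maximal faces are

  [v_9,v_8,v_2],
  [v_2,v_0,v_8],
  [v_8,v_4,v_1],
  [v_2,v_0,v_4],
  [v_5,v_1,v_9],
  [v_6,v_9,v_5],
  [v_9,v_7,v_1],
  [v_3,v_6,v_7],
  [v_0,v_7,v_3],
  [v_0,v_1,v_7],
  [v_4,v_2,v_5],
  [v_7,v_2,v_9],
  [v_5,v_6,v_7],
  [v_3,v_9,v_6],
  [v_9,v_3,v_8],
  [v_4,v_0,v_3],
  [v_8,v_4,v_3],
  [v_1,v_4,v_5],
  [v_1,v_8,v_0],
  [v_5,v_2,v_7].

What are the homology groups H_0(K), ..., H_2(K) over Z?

H_0 ≅ Z,  H_1 ≅ Z ⊕ Z/2,  H_2 = 0.

K has 10 vertices, 30 edges, 20 triangles.
rank ∂_0 = 0, rank ∂_1 = 9 ⇒ b_0 = 10 − 0 − 9 = 1; all invariant factors of ∂_1 are 1 so no torsion. So H_0 = Z.
rank ∂_1 = 9, rank ∂_2 = 20 ⇒ b_1 = 30 − 9 − 20 = 1; ∂_2 has invariant factor(s) [2] giving torsion. So H_1 = Z ⊕ Z/2.
rank ∂_2 = 20, rank ∂_3 = 0 ⇒ b_2 = 20 − 20 − 0 = 0. So H_2 = 0.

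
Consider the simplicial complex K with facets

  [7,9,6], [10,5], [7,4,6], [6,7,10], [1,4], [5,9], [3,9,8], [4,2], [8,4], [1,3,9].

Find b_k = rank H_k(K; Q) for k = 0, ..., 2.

b_0 = 1, b_1 = 3, b_2 = 0.

Fix the vertex order 1 < 2 < 3 < 4 < 5 < 6 < 7 < 8 < 9 < 10 and write every simplex with vertices in increasing order. Then dim K = 2 and the simplices of K are:

  0-simplices (10): [1], [2], [3], [4], [5], [6], [7], [8], [9], [10]
  1-simplices (17): [1,3], [1,4], [1,9], [2,4], [3,8], [3,9], [4,6], [4,7], [4,8], [5,9], [5,10], [6,7], [6,9], [6,10], [7,9], [7,10], [8,9]
  2-simplices (5): [1,3,9], [3,8,9], [4,6,7], [6,7,9], [6,7,10]

giving chain groups C_0 ≅ Z^10, C_1 ≅ Z^17, C_2 ≅ Z^5.

Boundary ∂_1: C_1 → C_0 sends each edge [p,q] (with p < q) to q − p. For instance
  ∂[7,9] = [9] − [7].
This gives a 10×17 integer matrix of rank 9; reducing to Smith normal form yields diagonal entries (1,1,1,1,1,1,1,1,1).

∂_2: C_2 → C_1 maps a triangle to the signed sum of its edges. For instance
  ∂[3,8,9] = [8,9] − [3,9] + [3,8],
  ∂[1,3,9] = [3,9] − [1,9] + [1,3].
As a 17×5 matrix over Z this has rank 5, with invariant factors (1,1,1,1,1).

Computing H_k = (kernel of ∂_k) / (image of ∂_{k+1}):

  H_0: rank C_0 − rank ∂_1 = 10 − 9 = 1, and the invariant factors of ∂_1 are all 1, so H_0 = Z.
  H_1: rank ker ∂_1 − rank ∂_2 = (17 − 9) − 5 = 3, and the invariant factors of ∂_2 are all 1, so H_1 = Z^3.
  H_2: rank ker ∂_2 − rank ∂_3 = (5 − 5) − 0 = 0, and there is no ∂_3, so H_2 = 0.

Hence the Betti numbers are b_0 = 1, b_1 = 3, b_2 = 0.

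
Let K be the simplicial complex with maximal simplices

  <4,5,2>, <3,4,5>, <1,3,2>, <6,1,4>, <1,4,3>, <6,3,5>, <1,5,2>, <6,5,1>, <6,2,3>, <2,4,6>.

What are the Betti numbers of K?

b_0 = 1, b_1 = 0, b_2 = 0.

We work with the vertex ordering 1 < 2 < 3 < 4 < 5 < 6. The simplices of K, each written with vertices in increasing order, are:

  0-simplices (6): [1], [2], [3], [4], [5], [6]
  1-simplices (15): [1,2], [1,3], [1,4], [1,5], [1,6], [2,3], [2,4], [2,5], [2,6], [3,4], [3,5], [3,6], [4,5], [4,6], [5,6]
  2-simplices (10): [1,2,3], [1,2,5], [1,3,4], [1,4,6], [1,5,6], [2,3,6], [2,4,5], [2,4,6], [3,4,5], [3,5,6]

giving chain groups C_0 ≅ Z^6, C_1 ≅ Z^15, C_2 ≅ Z^10.

∂_1: C_1 → C_0 sends each edge [p,q] (with p < q) to q − p. For instance
  ∂[2,4] = [4] − [2].
As a 6×15 matrix over Z this has rank 5, with invariant factors (1,1,1,1,1).

The boundary map ∂_2: C_2 → C_1 acts by ∂[p,q,r] = [q,r] − [p,r] + [p,q]. For instance
  ∂[2,4,6] = [4,6] − [2,6] + [2,4],
  ∂[1,5,6] = [5,6] − [1,6] + [1,5].
The 15×10 boundary matrix has rank 10 and Smith normal form diag(1,1,1,1,1,1,1,1,1,2).

Computing H_k = (kernel of ∂_k) / (image of ∂_{k+1}):

  H_0: rank C_0 − rank ∂_1 = 6 − 5 = 1, and the invariant factors of ∂_1 are all 1, so H_0 = Z.
  H_1: rank ker ∂_1 − rank ∂_2 = (15 − 5) − 10 = 0, and ∂_2 has invariant factor 2 > 1, so H_1 = Z/2.
  H_2: rank ker ∂_2 − rank ∂_3 = (10 − 10) − 0 = 0, and there is no ∂_3, so H_2 = 0.

As a check, the Euler characteristic is 6 − 15 + 10 = 1, which agrees with 1 − 0 + 0 = 1.

Hence the Betti numbers are b_0 = 1, b_1 = 0, b_2 = 0.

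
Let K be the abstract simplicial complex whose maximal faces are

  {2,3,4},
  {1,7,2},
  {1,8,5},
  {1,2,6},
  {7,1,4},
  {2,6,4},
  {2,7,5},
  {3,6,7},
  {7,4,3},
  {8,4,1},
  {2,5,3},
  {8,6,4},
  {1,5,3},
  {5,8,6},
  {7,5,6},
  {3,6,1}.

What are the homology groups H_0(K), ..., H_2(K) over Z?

H_0 = Z,  H_1 = Z^2,  H_2 = Z.

Take the total order 1 < 2 < 3 < 4 < 5 < 6 < 7 < 8 on the vertex set. Then K (dimension 2) consists of the simplices:

  0-simplices (8): [1], [2], [3], [4], [5], [6], [7], [8]
  1-simplices (24): (24 of them)
  2-simplices (16): [1,2,6], [1,2,7], [1,3,5], [1,3,6], [1,4,7], [1,4,8], [1,5,8], [2,3,4], [2,3,5], [2,4,6], [2,5,7], [3,4,7], [3,6,7], [4,6,8], [5,6,7], [5,6,8]

Hence C_0 ≅ Z^8, C_1 ≅ Z^24, C_2 ≅ Z^16.

∂_1: C_1 → C_0 is given by ∂[p,q] = [q] − [p]. For instance
  ∂[4,6] = [6] − [4].
As a 8×24 matrix over Z this has rank 7, with invariant factors (1,1,1,1,1,1,1).

∂_2: C_2 → C_1 maps a triangle to the signed sum of its edges. For instance
  ∂[3,6,7] = [6,7] − [3,7] + [3,6],
  ∂[3,4,7] = [4,7] − [3,7] + [3,4].
This gives a 24×16 integer matrix of rank 15; reducing to Smith normal form yields diagonal entries (1,1,1,1,1,1,1,1,1,1,1,1,1,1,1).

Reading off H_k = ker ∂_k / im ∂_{k+1}:

  H_0: rank C_0 − rank ∂_1 = 8 − 7 = 1, and the invariant factors of ∂_1 are all 1, so H_0 = Z.
  H_1: rank ker ∂_1 − rank ∂_2 = (24 − 7) − 15 = 2, and the invariant factors of ∂_2 are all 1, so H_1 = Z^2.
  H_2: rank ker ∂_2 − rank ∂_3 = (16 − 15) − 0 = 1, and there is no ∂_3, so H_2 = Z.

As a check, the Euler characteristic is 8 − 24 + 16 = 0, which agrees with 1 − 2 + 1 = 0.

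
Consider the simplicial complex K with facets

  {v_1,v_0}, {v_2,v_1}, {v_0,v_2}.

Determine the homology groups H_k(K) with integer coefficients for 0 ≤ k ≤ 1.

H_0 ≅ Z,  H_1 ≅ Z.

K has 3 vertices, 3 edges.
rank ∂_0 = 0, rank ∂_1 = 2 ⇒ b_0 = 3 − 0 − 2 = 1; all invariant factors of ∂_1 are 1 so no torsion. So H_0 = Z.
rank ∂_1 = 2, rank ∂_2 = 0 ⇒ b_1 = 3 − 2 − 0 = 1. So H_1 = Z.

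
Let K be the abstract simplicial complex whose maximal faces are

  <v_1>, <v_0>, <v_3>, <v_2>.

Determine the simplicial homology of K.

Fix the vertex order v_0 < v_1 < v_2 < v_3 and write every simplex with vertices in increasing order. Then dim K = 0 and the simplices of K are:

  0-simplices (4): [v_0], [v_1], [v_2], [v_3]

Hence C_0 ≅ Z^4.

Computing H_k = (kernel of ∂_k) / (image of ∂_{k+1}):

  H_0: rank C_0 − rank ∂_1 = 4 − 0 = 4, and there is no ∂_1, so H_0 ≅ Z^4.

H_0 = Z^4.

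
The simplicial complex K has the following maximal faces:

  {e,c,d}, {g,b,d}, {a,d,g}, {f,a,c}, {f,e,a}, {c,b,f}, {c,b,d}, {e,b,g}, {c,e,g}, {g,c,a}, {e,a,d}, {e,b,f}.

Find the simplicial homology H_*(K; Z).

Take the total order a < b < c < d < e < f < g on the vertex set. Then K (dimension 2) consists of the simplices:

  0-simplices (7): a, b, c, d, e, f, g
  1-simplices (18): ac, ad, ae, af, ag, bc, bd, be, bf, bg, cd, ce, cf, cg, de, dg, ef, eg
  2-simplices (12): acf, acg, ade, adg, aef, bcd, bcf, bdg, bef, beg, cde, ceg

so the chain groups are C_0 ≅ Z^7, C_1 ≅ Z^18, C_2 ≅ Z^12.

The boundary map ∂_1: C_1 → C_0 sends each edge [p,q] (with p < q) to q − p. For instance
  ∂cd = d − c.
As a 7×18 matrix over Z this has rank 6, with invariant factors (1,1,1,1,1,1).

Boundary ∂_2: C_2 → C_1 acts by ∂[p,q,r] = [q,r] − [p,r] + [p,q]. For instance
  ∂ade = de − ae + ad,
  ∂bef = ef − bf + be.
The 18×12 boundary matrix has rank 12 and Smith normal form diag(1,1,1,1,1,1,1,1,1,1,1,2).

From H_k ≅ ker(∂_k) / im(∂_{k+1}) we obtain:

  H_0: rank C_0 − rank ∂_1 = 7 − 6 = 1, and the invariant factors of ∂_1 are all 1, so H_0 = Z.
  H_1: rank ker ∂_1 − rank ∂_2 = (18 − 6) − 12 = 0, and ∂_2 has invariant factor 2 > 1, so H_1 = Z/2Z.
  H_2: rank ker ∂_2 − rank ∂_3 = (12 − 12) − 0 = 0, and there is no ∂_3, so H_2 = 0.

As a check, the Euler characteristic is 7 − 18 + 12 = 1, which agrees with 1 − 0 + 0 = 1.

H_0 = Z,  H_1 = Z/2Z,  H_2 = 0.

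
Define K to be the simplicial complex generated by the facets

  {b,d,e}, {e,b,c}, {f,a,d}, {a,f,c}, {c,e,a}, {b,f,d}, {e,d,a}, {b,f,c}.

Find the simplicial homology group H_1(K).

Order the vertices as a < b < c < d < e < f. Listing each simplex with vertices in this order, K has dimension 2 with simplices:

  0-simplices (6): a, b, c, d, e, f
  1-simplices (12): ac, ad, ae, af, bc, bd, be, bf, ce, cf, de, df
  2-simplices (8): ace, acf, ade, adf, bce, bcf, bde, bdf

Hence C_0 ≅ Z^6, C_1 ≅ Z^12, C_2 ≅ Z^8.

The boundary map ∂_1: C_1 → C_0 is given by ∂[p,q] = [q] − [p]. For instance
  ∂af = f − a.
The resulting 6×12 matrix has rank 5, and its Smith normal form has invariant factors (1,1,1,1,1).

Boundary ∂_2: C_2 → C_1 maps a triangle to the signed sum of its edges. For instance
  ∂ace = ce − ae + ac,
  ∂bde = de − be + bd.
As a 12×8 matrix over Z this has rank 7, with invariant factors (1,1,1,1,1,1,1).

Computing H_k = (kernel of ∂_k) / (image of ∂_{k+1}):

  H_1: rank ker ∂_1 − rank ∂_2 = (12 − 5) − 7 = 0, and the invariant factors of ∂_2 are all 1, so H_1 = 0.

H_1 ≅ 0.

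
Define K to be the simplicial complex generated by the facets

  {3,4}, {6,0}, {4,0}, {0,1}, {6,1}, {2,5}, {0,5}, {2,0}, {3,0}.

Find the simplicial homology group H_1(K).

H_1 ≅ Z^3.

Order the vertices as 0 < 1 < 2 < 3 < 4 < 5 < 6. Listing each simplex with vertices in this order, K has dimension 1 with simplices:

  0-simplices (7): [0], [1], [2], [3], [4], [5], [6]
  1-simplices (9): [0,1], [0,2], [0,3], [0,4], [0,5], [0,6], [1,6], [2,5], [3,4]

so the chain groups are C_0 ≅ Z^7, C_1 ≅ Z^9.

Boundary ∂_1: C_1 → C_0 sends each edge [p,q] (with p < q) to q − p. For instance
  ∂[2,5] = [5] − [2].
As a 7×9 matrix over Z this has rank 6, with invariant factors (1,1,1,1,1,1).

Computing H_k = (kernel of ∂_k) / (image of ∂_{k+1}):

  H_1: rank ker ∂_1 − rank ∂_2 = (9 − 6) − 0 = 3, and there is no ∂_2, so H_1 = Z^3.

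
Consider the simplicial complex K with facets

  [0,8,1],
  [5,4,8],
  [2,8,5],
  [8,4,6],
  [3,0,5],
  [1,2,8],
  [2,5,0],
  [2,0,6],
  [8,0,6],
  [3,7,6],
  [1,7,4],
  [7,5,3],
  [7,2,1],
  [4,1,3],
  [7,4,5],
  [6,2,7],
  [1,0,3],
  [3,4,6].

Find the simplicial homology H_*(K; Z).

Fix the vertex order 0 < 1 < 2 < 3 < 4 < 5 < 6 < 7 < 8 and write every simplex with vertices in increasing order. Then dim K = 2 and the simplices of K are:

  0-simplices (9): [0], [1], [2], [3], [4], [5], [6], [7], [8]
  1-simplices (27): (27 of them)
  2-simplices (18): [0,1,3], [0,1,8], [0,2,5], [0,2,6], [0,3,5], [0,6,8], [1,2,7], [1,2,8], [1,3,4], [1,4,7], [2,5,8], [2,6,7], [3,4,6], [3,5,7], [3,6,7], [4,5,7], [4,5,8], [4,6,8]

Hence C_0 ≅ Z^9, C_1 ≅ Z^27, C_2 ≅ Z^18.

Boundary ∂_1: C_1 → C_0 maps an edge to its endpoints' difference, ∂[p,q] = q − p.
As a 9×27 matrix over Z this has rank 8, with invariant factors (1,1,1,1,1,1,1,1).

Boundary ∂_2: C_2 → C_1 maps a triangle to the signed sum of its edges. For instance
  ∂[3,4,6] = [4,6] − [3,6] + [3,4],
  ∂[0,6,8] = [6,8] − [0,8] + [0,6].
As a 27×18 matrix over Z this has rank 18, with invariant factors (1,1,1,1,1,1,1,1,1,1,1,1,1,1,1,1,1,2).

Computing H_k = (kernel of ∂_k) / (image of ∂_{k+1}):

  H_0: rank C_0 − rank ∂_1 = 9 − 8 = 1, and the invariant factors of ∂_1 are all 1, so H_0 = Z.
  H_1: rank ker ∂_1 − rank ∂_2 = (27 − 8) − 18 = 1, and ∂_2 has invariant factor 2 > 1, so H_1 = Z ⊕ Z/2Z.
  H_2: rank ker ∂_2 − rank ∂_3 = (18 − 18) − 0 = 0, and there is no ∂_3, so H_2 = 0.

As a check, the Euler characteristic is 9 − 27 + 18 = 0, which agrees with 1 − 1 + 0 = 0.
(K is a triangulation of the Klein bottle.)

H_0 = Z,  H_1 = Z ⊕ Z/2Z,  H_2 = 0.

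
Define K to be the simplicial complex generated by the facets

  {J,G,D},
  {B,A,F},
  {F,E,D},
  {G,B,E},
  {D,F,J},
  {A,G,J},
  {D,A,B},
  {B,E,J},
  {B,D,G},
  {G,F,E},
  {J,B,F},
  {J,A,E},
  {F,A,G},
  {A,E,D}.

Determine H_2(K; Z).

H_2 = Z.

We work with the vertex ordering A < B < D < E < F < G < J. The simplices of K, each written with vertices in increasing order, are:

  0-simplices (7): A, B, D, E, F, G, J
  1-simplices (21): AB, AD, AE, AF, AG, AJ, BD, BE, BF, BG, BJ, DE, DF, DG, DJ, EF, EG, EJ, FG, FJ, GJ
  2-simplices (14): ABD, ABF, ADE, AEJ, AFG, AGJ, BDG, BEG, BEJ, BFJ, DEF, DFJ, DGJ, EFG

Hence C_0 ≅ Z^7, C_1 ≅ Z^21, C_2 ≅ Z^14.

The boundary map ∂_1: C_1 → C_0 sends each edge [p,q] (with p < q) to q − p.
This gives a 7×21 integer matrix of rank 6; reducing to Smith normal form yields diagonal entries (1,1,1,1,1,1).

The boundary map ∂_2: C_2 → C_1 acts by ∂[p,q,r] = [q,r] − [p,r] + [p,q]. For instance
  ∂ADE = DE − AE + AD,
  ∂BEG = EG − BG + BE.
This gives a 21×14 integer matrix of rank 13; reducing to Smith normal form yields diagonal entries (1,1,1,1,1,1,1,1,1,1,1,1,1).

Reading off H_k = ker ∂_k / im ∂_{k+1}:

  H_2: rank ker ∂_2 − rank ∂_3 = (14 − 13) − 0 = 1, and there is no ∂_3, so H_2 = Z.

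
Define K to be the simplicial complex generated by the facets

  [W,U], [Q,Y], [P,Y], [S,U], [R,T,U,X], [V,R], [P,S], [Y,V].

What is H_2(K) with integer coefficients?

H_2 = 0.

Order the vertices as P < Q < R < S < T < U < V < W < X < Y. Listing each simplex with vertices in this order, K has dimension 3 with simplices:

  0-simplices (10): P, Q, R, S, T, U, V, W, X, Y
  1-simplices (13): PS, PY, QY, RT, RU, RV, RX, SU, TU, TX, UW, UX, VY
  2-simplices (4): RTU, RTX, RUX, TUX
  3-simplices (1): RTUX

so the chain groups are C_0 ≅ Z^10, C_1 ≅ Z^13, C_2 ≅ Z^4, C_3 ≅ Z^1.

∂_1: C_1 → C_0 sends each edge [p,q] (with p < q) to q − p. For instance
  ∂UW = W − U.
As a 10×13 matrix over Z this has rank 9, with invariant factors (1,1,1,1,1,1,1,1,1).

∂_2: C_2 → C_1 sends each 2-simplex [p,q,r] to [q,r] − [p,r] + [p,q]. For instance
  ∂RUX = UX − RX + RU,
  ∂RTU = TU − RU + RT.
The 13×4 boundary matrix has rank 3 and Smith normal form diag(1,1,1).

Boundary ∂_3: C_3 → C_2 sends each 3-simplex σ to the alternating sum Σ_i (−1)^i (σ with its i-th vertex removed). For instance
  ∂RTUX = TUX − RUX + RTX − RTU.
As a 4×1 matrix over Z this has rank 1, with invariant factors (1).

Computing H_k = (kernel of ∂_k) / (image of ∂_{k+1}):

  H_2: rank ker ∂_2 − rank ∂_3 = (4 − 3) − 1 = 0, and the invariant factors of ∂_3 are all 1, so H_2 ≅ 0.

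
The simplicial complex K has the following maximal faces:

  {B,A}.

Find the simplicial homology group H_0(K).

Fix the vertex order A < B and write every simplex with vertices in increasing order. Then dim K = 1 and the simplices of K are:

  0-simplices (2): A, B
  1-simplices (1): AB

Hence C_0 ≅ Z^2, C_1 ≅ Z^1.

∂_1: C_1 → C_0 maps an edge to its endpoints' difference, ∂[p,q] = q − p. For instance
  ∂AB = B − A.
This gives a 2×1 integer matrix of rank 1; reducing to Smith normal form yields diagonal entries (1).

From H_k ≅ ker(∂_k) / im(∂_{k+1}) we obtain:

  H_0: rank C_0 − rank ∂_1 = 2 − 1 = 1, and the invariant factors of ∂_1 are all 1, so H_0 = Z.

(K is a triangulation of the 1-simplex.)

H_0 = Z.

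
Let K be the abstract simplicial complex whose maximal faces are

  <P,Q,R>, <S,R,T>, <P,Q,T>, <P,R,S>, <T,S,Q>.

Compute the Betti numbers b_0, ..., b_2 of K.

b_0 = 1, b_1 = 1, b_2 = 0.

Take the total order P < Q < R < S < T on the vertex set. Then K (dimension 2) consists of the simplices:

  0-simplices (5): P, Q, R, S, T
  1-simplices (10): PQ, PR, PS, PT, QR, QS, QT, RS, RT, ST
  2-simplices (5): PQR, PQT, PRS, QST, RST

Hence C_0 ≅ Z^5, C_1 ≅ Z^10, C_2 ≅ Z^5.

Boundary ∂_1: C_1 → C_0 sends each edge [p,q] (with p < q) to q − p. For instance
  ∂QS = S − Q.
As a 5×10 matrix over Z this has rank 4, with invariant factors (1,1,1,1).

∂_2: C_2 → C_1 maps a triangle to the signed sum of its edges. For instance
  ∂PQR = QR − PR + PQ,
  ∂PRS = RS − PS + PR.
This gives a 10×5 integer matrix of rank 5; reducing to Smith normal form yields diagonal entries (1,1,1,1,1).

Computing H_k = (kernel of ∂_k) / (image of ∂_{k+1}):

  H_0: rank C_0 − rank ∂_1 = 5 − 4 = 1, and the invariant factors of ∂_1 are all 1, so H_0 = Z.
  H_1: rank ker ∂_1 − rank ∂_2 = (10 − 4) − 5 = 1, and the invariant factors of ∂_2 are all 1, so H_1 = Z.
  H_2: rank ker ∂_2 − rank ∂_3 = (5 − 5) − 0 = 0, and there is no ∂_3, so H_2 = 0.

As a check, the Euler characteristic is 5 − 10 + 5 = 0, which agrees with 1 − 1 + 0 = 0.
(K is a triangulation of the Möbius band.)

Hence the Betti numbers are b_0 = 1, b_1 = 1, b_2 = 0.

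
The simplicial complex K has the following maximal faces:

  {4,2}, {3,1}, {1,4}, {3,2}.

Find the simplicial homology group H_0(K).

Order the vertices as 1 < 2 < 3 < 4. Listing each simplex with vertices in this order, K has dimension 1 with simplices:

  0-simplices (4): [1], [2], [3], [4]
  1-simplices (4): [1,3], [1,4], [2,3], [2,4]

giving chain groups C_0 ≅ Z^4, C_1 ≅ Z^4.

∂_1: C_1 → C_0 sends each edge [p,q] (with p < q) to q − p.
As a 4×4 matrix over Z this has rank 3, with invariant factors (1,1,1).

From H_k ≅ ker(∂_k) / im(∂_{k+1}) we obtain:

  H_0: rank C_0 − rank ∂_1 = 4 − 3 = 1, and the invariant factors of ∂_1 are all 1, so H_0 = Z.

H_0 = Z.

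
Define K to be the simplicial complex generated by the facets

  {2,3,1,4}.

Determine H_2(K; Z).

H_2 ≅ 0.

Order the vertices as 1 < 2 < 3 < 4. Listing each simplex with vertices in this order, K has dimension 3 with simplices:

  0-simplices (4): [1], [2], [3], [4]
  1-simplices (6): [1,2], [1,3], [1,4], [2,3], [2,4], [3,4]
  2-simplices (4): [1,2,3], [1,2,4], [1,3,4], [2,3,4]
  3-simplices (1): [1,2,3,4]

Hence C_0 ≅ Z^4, C_1 ≅ Z^6, C_2 ≅ Z^4, C_3 ≅ Z^1.

∂_1: C_1 → C_0 is given by ∂[p,q] = [q] − [p].
The 4×6 boundary matrix has rank 3 and Smith normal form diag(1,1,1).

∂_2: C_2 → C_1 maps a triangle to the signed sum of its edges. For instance
  ∂[1,2,3] = [2,3] − [1,3] + [1,2],
  ∂[1,2,4] = [2,4] − [1,4] + [1,2].
The 6×4 boundary matrix has rank 3 and Smith normal form diag(1,1,1).

∂_3: C_3 → C_2 sends each 3-simplex σ to the alternating sum Σ_i (−1)^i (σ with its i-th vertex removed). For instance
  ∂[1,2,3,4] = [2,3,4] − [1,3,4] + [1,2,4] − [1,2,3].
The 4×1 boundary matrix has rank 1 and Smith normal form diag(1).

Now H_k = ker ∂_k / im ∂_{k+1}, so:

  H_2: rank ker ∂_2 − rank ∂_3 = (4 − 3) − 1 = 0, and the invariant factors of ∂_3 are all 1, so H_2 = 0.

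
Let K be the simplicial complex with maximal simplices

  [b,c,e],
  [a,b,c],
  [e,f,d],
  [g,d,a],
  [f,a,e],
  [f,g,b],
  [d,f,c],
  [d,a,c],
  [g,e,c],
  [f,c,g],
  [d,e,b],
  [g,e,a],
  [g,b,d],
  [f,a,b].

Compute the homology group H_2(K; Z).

Take the total order a < b < c < d < e < f < g on the vertex set. Then K (dimension 2) consists of the simplices:

  0-simplices (7): a, b, c, d, e, f, g
  1-simplices (21): ab, ac, ad, ae, af, ag, bc, bd, be, bf, bg, cd, ce, cf, cg, de, df, dg, ef, eg, fg
  2-simplices (14): abc, abf, acd, adg, aef, aeg, bce, bde, bdg, bfg, cdf, ceg, cfg, def

giving chain groups C_0 ≅ Z^7, C_1 ≅ Z^21, C_2 ≅ Z^14.

The boundary map ∂_1: C_1 → C_0 is given by ∂[p,q] = [q] − [p]. For instance
  ∂bf = f − b.
This gives a 7×21 integer matrix of rank 6; reducing to Smith normal form yields diagonal entries (1,1,1,1,1,1).

∂_2: C_2 → C_1 maps a triangle to the signed sum of its edges. For instance
  ∂bdg = dg − bg + bd,
  ∂bce = ce − be + bc.
The 21×14 boundary matrix has rank 13 and Smith normal form diag(1,1,1,1,1,1,1,1,1,1,1,1,1).

From H_k ≅ ker(∂_k) / im(∂_{k+1}) we obtain:

  H_2: rank ker ∂_2 − rank ∂_3 = (14 − 13) − 0 = 1, and there is no ∂_3, so H_2 ≅ Z.

H_2 ≅ Z.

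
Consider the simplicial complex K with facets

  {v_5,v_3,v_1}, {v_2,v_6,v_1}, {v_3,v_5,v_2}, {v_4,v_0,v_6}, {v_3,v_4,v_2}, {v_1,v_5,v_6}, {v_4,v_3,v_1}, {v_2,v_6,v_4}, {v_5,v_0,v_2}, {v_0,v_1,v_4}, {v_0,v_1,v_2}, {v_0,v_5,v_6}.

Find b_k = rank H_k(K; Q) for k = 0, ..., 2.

K has 7 vertices, 18 edges, 12 triangles.
rank ∂_0 = 0, rank ∂_1 = 6 ⇒ b_0 = 7 − 0 − 6 = 1; all invariant factors of ∂_1 are 1 so no torsion. So H_0 ≅ Z.
rank ∂_1 = 6, rank ∂_2 = 12 ⇒ b_1 = 18 − 6 − 12 = 0; ∂_2 has invariant factor(s) [2] giving torsion. So H_1 ≅ Z/2.
rank ∂_2 = 12, rank ∂_3 = 0 ⇒ b_2 = 12 − 12 − 0 = 0. So H_2 ≅ 0.

b_0 = 1, b_1 = 0, b_2 = 0.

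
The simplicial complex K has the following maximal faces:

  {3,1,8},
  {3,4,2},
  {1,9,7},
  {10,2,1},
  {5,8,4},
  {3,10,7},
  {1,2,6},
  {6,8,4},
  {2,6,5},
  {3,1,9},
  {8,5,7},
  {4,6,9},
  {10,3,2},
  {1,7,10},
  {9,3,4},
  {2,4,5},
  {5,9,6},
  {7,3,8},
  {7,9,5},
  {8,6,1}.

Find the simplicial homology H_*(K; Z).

H_0 = Z,  H_1 = Z ⊕ Z/2Z,  H_2 = 0.

Order the vertices as 1 < 2 < 3 < 4 < 5 < 6 < 7 < 8 < 9 < 10. Listing each simplex with vertices in this order, K has dimension 2 with simplices:

  0-simplices (10): [1], [2], [3], [4], [5], [6], [7], [8], [9], [10]
  1-simplices (30): (30 of them)
  2-simplices (20): (20 of them)

Hence C_0 ≅ Z^10, C_1 ≅ Z^30, C_2 ≅ Z^20.

Boundary ∂_1: C_1 → C_0 is given by ∂[p,q] = [q] − [p]. For instance
  ∂[2,6] = [6] − [2].
The resulting 10×30 matrix has rank 9, and its Smith normal form has invariant factors (1,1,1,1,1,1,1,1,1).

∂_2: C_2 → C_1 sends each 2-simplex [p,q,r] to [q,r] − [p,r] + [p,q]. For instance
  ∂[4,6,9] = [6,9] − [4,9] + [4,6],
  ∂[2,3,10] = [3,10] − [2,10] + [2,3].
This gives a 30×20 integer matrix of rank 20; reducing to Smith normal form yields diagonal entries (1,1,1,1,1,1,1,1,1,1,1,1,1,1,1,1,1,1,1,2).

From H_k ≅ ker(∂_k) / im(∂_{k+1}) we obtain:

  H_0: rank C_0 − rank ∂_1 = 10 − 9 = 1, and the invariant factors of ∂_1 are all 1, so H_0 ≅ Z.
  H_1: rank ker ∂_1 − rank ∂_2 = (30 − 9) − 20 = 1, and ∂_2 has invariant factor 2 > 1, so H_1 ≅ Z ⊕ Z/2Z.
  H_2: rank ker ∂_2 − rank ∂_3 = (20 − 20) − 0 = 0, and there is no ∂_3, so H_2 ≅ 0.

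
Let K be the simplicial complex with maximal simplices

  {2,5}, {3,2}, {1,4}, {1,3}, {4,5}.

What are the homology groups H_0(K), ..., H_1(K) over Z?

Order the vertices as 1 < 2 < 3 < 4 < 5. Listing each simplex with vertices in this order, K has dimension 1 with simplices:

  0-simplices (5): [1], [2], [3], [4], [5]
  1-simplices (5): [1,3], [1,4], [2,3], [2,5], [4,5]

so the chain groups are C_0 ≅ Z^5, C_1 ≅ Z^5.

The boundary map ∂_1: C_1 → C_0 maps an edge to its endpoints' difference, ∂[p,q] = q − p.
The 5×5 boundary matrix has rank 4 and Smith normal form diag(1,1,1,1).

Now H_k = ker ∂_k / im ∂_{k+1}, so:

  H_0: rank C_0 − rank ∂_1 = 5 − 4 = 1, and the invariant factors of ∂_1 are all 1, so H_0 = Z.
  H_1: rank ker ∂_1 − rank ∂_2 = (5 − 4) − 0 = 1, and there is no ∂_2, so H_1 = Z.

As a check, the Euler characteristic is 5 − 5 = 0, which agrees with 1 − 1 = 0.

H_0 ≅ Z,  H_1 ≅ Z.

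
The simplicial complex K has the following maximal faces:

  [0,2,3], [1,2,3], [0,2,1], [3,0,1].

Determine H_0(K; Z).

Order the vertices as 0 < 1 < 2 < 3. Listing each simplex with vertices in this order, K has dimension 2 with simplices:

  0-simplices (4): [0], [1], [2], [3]
  1-simplices (6): [0,1], [0,2], [0,3], [1,2], [1,3], [2,3]
  2-simplices (4): [0,1,2], [0,1,3], [0,2,3], [1,2,3]

Hence C_0 ≅ Z^4, C_1 ≅ Z^6, C_2 ≅ Z^4.

∂_1: C_1 → C_0 maps an edge to its endpoints' difference, ∂[p,q] = q − p. For instance
  ∂[1,3] = [3] − [1].
This gives a 4×6 integer matrix of rank 3; reducing to Smith normal form yields diagonal entries (1,1,1).

Boundary ∂_2: C_2 → C_1 sends each 2-simplex [p,q,r] to [q,r] − [p,r] + [p,q]. For instance
  ∂[0,2,3] = [2,3] − [0,3] + [0,2],
  ∂[1,2,3] = [2,3] − [1,3] + [1,2].
The resulting 6×4 matrix has rank 3, and its Smith normal form has invariant factors (1,1,1).

Now H_k = ker ∂_k / im ∂_{k+1}, so:

  H_0: rank C_0 − rank ∂_1 = 4 − 3 = 1, and the invariant factors of ∂_1 are all 1, so H_0 ≅ Z.

(K is a triangulation of the 2-sphere S^2.)

H_0 ≅ Z.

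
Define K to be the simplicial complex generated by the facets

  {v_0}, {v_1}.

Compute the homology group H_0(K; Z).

Take the total order v_0 < v_1 on the vertex set. Then K (dimension 0) consists of the simplices:

  0-simplices (2): [v_0], [v_1]

so the chain groups are C_0 ≅ Z^2.

Now H_k = ker ∂_k / im ∂_{k+1}, so:

  H_0: rank C_0 − rank ∂_1 = 2 − 0 = 2, and there is no ∂_1, so H_0 ≅ Z^2.

H_0 ≅ Z^2.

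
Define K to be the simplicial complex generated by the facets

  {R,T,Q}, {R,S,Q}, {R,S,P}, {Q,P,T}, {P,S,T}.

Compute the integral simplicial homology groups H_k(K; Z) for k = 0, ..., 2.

K has 5 vertices, 10 edges, 5 triangles.
rank ∂_0 = 0, rank ∂_1 = 4 ⇒ b_0 = 5 − 0 − 4 = 1; all invariant factors of ∂_1 are 1 so no torsion. So H_0 = Z.
rank ∂_1 = 4, rank ∂_2 = 5 ⇒ b_1 = 10 − 4 − 5 = 1; all invariant factors of ∂_2 are 1 so no torsion. So H_1 = Z.
rank ∂_2 = 5, rank ∂_3 = 0 ⇒ b_2 = 5 − 5 − 0 = 0. So H_2 = 0.

H_0 = Z,  H_1 = Z,  H_2 = 0.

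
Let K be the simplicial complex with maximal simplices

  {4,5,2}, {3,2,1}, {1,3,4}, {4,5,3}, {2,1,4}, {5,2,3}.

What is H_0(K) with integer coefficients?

Take the total order 1 < 2 < 3 < 4 < 5 on the vertex set. Then K (dimension 2) consists of the simplices:

  0-simplices (5): [1], [2], [3], [4], [5]
  1-simplices (9): [1,2], [1,3], [1,4], [2,3], [2,4], [2,5], [3,4], [3,5], [4,5]
  2-simplices (6): [1,2,3], [1,2,4], [1,3,4], [2,3,5], [2,4,5], [3,4,5]

Hence C_0 ≅ Z^5, C_1 ≅ Z^9, C_2 ≅ Z^6.

The boundary map ∂_1: C_1 → C_0 sends each edge [p,q] (with p < q) to q − p.
The resulting 5×9 matrix has rank 4, and its Smith normal form has invariant factors (1,1,1,1).

The boundary map ∂_2: C_2 → C_1 maps a triangle to the signed sum of its edges. For instance
  ∂[2,3,5] = [3,5] − [2,5] + [2,3],
  ∂[1,2,3] = [2,3] − [1,3] + [1,2].
This gives a 9×6 integer matrix of rank 5; reducing to Smith normal form yields diagonal entries (1,1,1,1,1).

Now H_k = ker ∂_k / im ∂_{k+1}, so:

  H_0: rank C_0 − rank ∂_1 = 5 − 4 = 1, and the invariant factors of ∂_1 are all 1, so H_0 ≅ Z.

H_0 = Z.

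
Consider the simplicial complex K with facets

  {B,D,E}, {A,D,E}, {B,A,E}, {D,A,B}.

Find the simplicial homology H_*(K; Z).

Order the vertices as A < B < D < E. Listing each simplex with vertices in this order, K has dimension 2 with simplices:

  0-simplices (4): A, B, D, E
  1-simplices (6): AB, AD, AE, BD, BE, DE
  2-simplices (4): ABD, ABE, ADE, BDE

Hence C_0 ≅ Z^4, C_1 ≅ Z^6, C_2 ≅ Z^4.

The boundary map ∂_1: C_1 → C_0 sends each edge [p,q] (with p < q) to q − p. For instance
  ∂AD = D − A.
The 4×6 boundary matrix has rank 3 and Smith normal form diag(1,1,1).

The boundary map ∂_2: C_2 → C_1 sends each 2-simplex [p,q,r] to [q,r] − [p,r] + [p,q]. For instance
  ∂ABD = BD − AD + AB,
  ∂BDE = DE − BE + BD.
The resulting 6×4 matrix has rank 3, and its Smith normal form has invariant factors (1,1,1).

Computing H_k = (kernel of ∂_k) / (image of ∂_{k+1}):

  H_0: rank C_0 − rank ∂_1 = 4 − 3 = 1, and the invariant factors of ∂_1 are all 1, so H_0 = Z.
  H_1: rank ker ∂_1 − rank ∂_2 = (6 − 3) − 3 = 0, and the invariant factors of ∂_2 are all 1, so H_1 = 0.
  H_2: rank ker ∂_2 − rank ∂_3 = (4 − 3) − 0 = 1, and there is no ∂_3, so H_2 = Z.

As a check, the Euler characteristic is 4 − 6 + 4 = 2, which agrees with 1 − 0 + 1 = 2.

H_0 ≅ Z,  H_1 = 0,  H_2 ≅ Z.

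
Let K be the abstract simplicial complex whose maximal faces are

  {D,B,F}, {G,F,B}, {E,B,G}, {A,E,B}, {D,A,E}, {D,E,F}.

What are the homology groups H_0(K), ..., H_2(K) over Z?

H_0 = Z,  H_1 = Z,  H_2 = 0.

Order the vertices as A < B < D < E < F < G. Listing each simplex with vertices in this order, K has dimension 2 with simplices:

  0-simplices (6): A, B, D, E, F, G
  1-simplices (12): AB, AD, AE, BD, BE, BF, BG, DE, DF, EF, EG, FG
  2-simplices (6): ABE, ADE, BDF, BEG, BFG, DEF

giving chain groups C_0 ≅ Z^6, C_1 ≅ Z^12, C_2 ≅ Z^6.

The boundary map ∂_1: C_1 → C_0 is given by ∂[p,q] = [q] − [p]. For instance
  ∂BF = F − B.
The resulting 6×12 matrix has rank 5, and its Smith normal form has invariant factors (1,1,1,1,1).

∂_2: C_2 → C_1 acts by ∂[p,q,r] = [q,r] − [p,r] + [p,q]. For instance
  ∂BFG = FG − BG + BF,
  ∂ABE = BE − AE + AB.
The resulting 12×6 matrix has rank 6, and its Smith normal form has invariant factors (1,1,1,1,1,1).

Now H_k = ker ∂_k / im ∂_{k+1}, so:

  H_0: rank C_0 − rank ∂_1 = 6 − 5 = 1, and the invariant factors of ∂_1 are all 1, so H_0 ≅ Z.
  H_1: rank ker ∂_1 − rank ∂_2 = (12 − 5) − 6 = 1, and the invariant factors of ∂_2 are all 1, so H_1 ≅ Z.
  H_2: rank ker ∂_2 − rank ∂_3 = (6 − 6) − 0 = 0, and there is no ∂_3, so H_2 ≅ 0.

As a check, the Euler characteristic is 6 − 12 + 6 = 0, which agrees with 1 − 1 + 0 = 0.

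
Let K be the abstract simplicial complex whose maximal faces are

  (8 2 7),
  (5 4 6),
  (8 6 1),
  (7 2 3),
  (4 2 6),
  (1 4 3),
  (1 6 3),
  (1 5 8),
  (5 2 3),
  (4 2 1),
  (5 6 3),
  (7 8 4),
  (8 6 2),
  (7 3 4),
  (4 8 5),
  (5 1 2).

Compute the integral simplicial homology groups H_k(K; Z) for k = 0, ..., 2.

H_0 = Z,  H_1 = Z^2,  H_2 = Z.

Take the total order 1 < 2 < 3 < 4 < 5 < 6 < 7 < 8 on the vertex set. Then K (dimension 2) consists of the simplices:

  0-simplices (8): [1], [2], [3], [4], [5], [6], [7], [8]
  1-simplices (24): (24 of them)
  2-simplices (16): [1,2,4], [1,2,5], [1,3,4], [1,3,6], [1,5,8], [1,6,8], [2,3,5], [2,3,7], [2,4,6], [2,6,8], [2,7,8], [3,4,7], [3,5,6], [4,5,6], [4,5,8], [4,7,8]

giving chain groups C_0 ≅ Z^8, C_1 ≅ Z^24, C_2 ≅ Z^16.

Boundary ∂_1: C_1 → C_0 sends each edge [p,q] (with p < q) to q − p. For instance
  ∂[2,6] = [6] − [2].
The resulting 8×24 matrix has rank 7, and its Smith normal form has invariant factors (1,1,1,1,1,1,1).

The boundary map ∂_2: C_2 → C_1 sends each 2-simplex [p,q,r] to [q,r] − [p,r] + [p,q]. For instance
  ∂[3,4,7] = [4,7] − [3,7] + [3,4],
  ∂[2,7,8] = [7,8] − [2,8] + [2,7].
The 24×16 boundary matrix has rank 15 and Smith normal form diag(1,1,1,1,1,1,1,1,1,1,1,1,1,1,1).

Reading off H_k = ker ∂_k / im ∂_{k+1}:

  H_0: rank C_0 − rank ∂_1 = 8 − 7 = 1, and the invariant factors of ∂_1 are all 1, so H_0 = Z.
  H_1: rank ker ∂_1 − rank ∂_2 = (24 − 7) − 15 = 2, and the invariant factors of ∂_2 are all 1, so H_1 = Z^2.
  H_2: rank ker ∂_2 − rank ∂_3 = (16 − 15) − 0 = 1, and there is no ∂_3, so H_2 = Z.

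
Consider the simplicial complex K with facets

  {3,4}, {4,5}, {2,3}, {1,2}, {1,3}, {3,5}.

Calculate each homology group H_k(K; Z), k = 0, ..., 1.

H_0 = Z,  H_1 = Z^2.

Take the total order 1 < 2 < 3 < 4 < 5 on the vertex set. Then K (dimension 1) consists of the simplices:

  0-simplices (5): [1], [2], [3], [4], [5]
  1-simplices (6): [1,2], [1,3], [2,3], [3,4], [3,5], [4,5]

so the chain groups are C_0 ≅ Z^5, C_1 ≅ Z^6.

Boundary ∂_1: C_1 → C_0 sends each edge [p,q] (with p < q) to q − p. For instance
  ∂[2,3] = [3] − [2].
As a 5×6 matrix over Z this has rank 4, with invariant factors (1,1,1,1).

Reading off H_k = ker ∂_k / im ∂_{k+1}:

  H_0: rank C_0 − rank ∂_1 = 5 − 4 = 1, and the invariant factors of ∂_1 are all 1, so H_0 = Z.
  H_1: rank ker ∂_1 − rank ∂_2 = (6 − 4) − 0 = 2, and there is no ∂_2, so H_1 = Z^2.

As a check, the Euler characteristic is 5 − 6 = -1, which agrees with 1 − 2 = -1.
(K is a triangulation of a wedge of 2 circles.)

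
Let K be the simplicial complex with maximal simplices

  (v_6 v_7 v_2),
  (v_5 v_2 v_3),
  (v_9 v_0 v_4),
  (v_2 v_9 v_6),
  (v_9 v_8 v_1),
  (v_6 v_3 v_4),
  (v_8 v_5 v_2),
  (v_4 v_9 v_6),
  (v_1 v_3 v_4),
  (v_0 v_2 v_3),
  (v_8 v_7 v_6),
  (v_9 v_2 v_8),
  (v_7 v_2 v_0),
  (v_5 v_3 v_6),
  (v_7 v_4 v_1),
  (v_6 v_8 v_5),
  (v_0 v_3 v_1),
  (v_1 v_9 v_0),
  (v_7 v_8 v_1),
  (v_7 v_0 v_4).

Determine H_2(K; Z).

H_2 ≅ 0.

Take the total order v_0 < v_1 < v_2 < v_3 < v_4 < v_5 < v_6 < v_7 < v_8 < v_9 on the vertex set. Then K (dimension 2) consists of the simplices:

  0-simplices (10): [v_0], [v_1], [v_2], [v_3], [v_4], [v_5], [v_6], [v_7], [v_8], [v_9]
  1-simplices (30): (30 of them)
  2-simplices (20): (20 of them)

giving chain groups C_0 ≅ Z^10, C_1 ≅ Z^30, C_2 ≅ Z^20.

Boundary ∂_1: C_1 → C_0 maps an edge to its endpoints' difference, ∂[p,q] = q − p.
As a 10×30 matrix over Z this has rank 9, with invariant factors (1,1,1,1,1,1,1,1,1).

Boundary ∂_2: C_2 → C_1 sends each 2-simplex [p,q,r] to [q,r] − [p,r] + [p,q]. For instance
  ∂[v_0,v_1,v_3] = [v_1,v_3] − [v_0,v_3] + [v_0,v_1],
  ∂[v_1,v_8,v_9] = [v_8,v_9] − [v_1,v_9] + [v_1,v_8].
This gives a 30×20 integer matrix of rank 20; reducing to Smith normal form yields diagonal entries (1,1,1,1,1,1,1,1,1,1,1,1,1,1,1,1,1,1,1,2).

Reading off H_k = ker ∂_k / im ∂_{k+1}:

  H_2: rank ker ∂_2 − rank ∂_3 = (20 − 20) − 0 = 0, and there is no ∂_3, so H_2 ≅ 0.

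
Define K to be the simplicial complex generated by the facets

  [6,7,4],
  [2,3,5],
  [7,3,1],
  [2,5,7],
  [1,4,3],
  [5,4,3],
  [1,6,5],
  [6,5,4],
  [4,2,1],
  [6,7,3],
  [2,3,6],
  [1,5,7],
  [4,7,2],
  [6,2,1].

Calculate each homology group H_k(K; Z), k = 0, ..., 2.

H_0 = Z,  H_1 = Z^2,  H_2 = Z.

K has 7 vertices, 21 edges, 14 triangles.
rank ∂_0 = 0, rank ∂_1 = 6 ⇒ b_0 = 7 − 0 − 6 = 1; all invariant factors of ∂_1 are 1 so no torsion. So H_0 ≅ Z.
rank ∂_1 = 6, rank ∂_2 = 13 ⇒ b_1 = 21 − 6 − 13 = 2; all invariant factors of ∂_2 are 1 so no torsion. So H_1 ≅ Z^2.
rank ∂_2 = 13, rank ∂_3 = 0 ⇒ b_2 = 14 − 13 − 0 = 1. So H_2 ≅ Z.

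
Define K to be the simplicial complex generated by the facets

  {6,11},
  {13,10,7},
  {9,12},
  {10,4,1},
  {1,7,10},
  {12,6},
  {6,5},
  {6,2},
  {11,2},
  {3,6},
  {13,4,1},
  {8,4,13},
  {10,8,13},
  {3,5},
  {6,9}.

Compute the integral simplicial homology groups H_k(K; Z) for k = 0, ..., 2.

We work with the vertex ordering 1 < 2 < 3 < 4 < 5 < 6 < 7 < 8 < 9 < 10 < 11 < 12 < 13. The simplices of K, each written with vertices in increasing order, are:

  0-simplices (13): [1], [2], [3], [4], [5], [6], [7], [8], [9], [10], [11], [12], [13]
  1-simplices (21): [1,4], [1,7], [1,10], [1,13], [2,6], [2,11], [3,5], [3,6], [4,8], [4,10], [4,13], [5,6], [6,9], [6,11], [6,12], [7,10], [7,13], [8,10], [8,13], [9,12], [10,13]
  2-simplices (6): [1,4,10], [1,4,13], [1,7,10], [4,8,13], [7,10,13], [8,10,13]

Hence C_0 ≅ Z^13, C_1 ≅ Z^21, C_2 ≅ Z^6.

Boundary ∂_1: C_1 → C_0 maps an edge to its endpoints' difference, ∂[p,q] = q − p.
The resulting 13×21 matrix has rank 11, and its Smith normal form has invariant factors (1,1,1,1,1,1,1,1,1,1,1).

∂_2: C_2 → C_1 acts by ∂[p,q,r] = [q,r] − [p,r] + [p,q]. For instance
  ∂[1,4,10] = [4,10] − [1,10] + [1,4],
  ∂[1,4,13] = [4,13] − [1,13] + [1,4].
As a 21×6 matrix over Z this has rank 6, with invariant factors (1,1,1,1,1,1).

Reading off H_k = ker ∂_k / im ∂_{k+1}:

  H_0: rank C_0 − rank ∂_1 = 13 − 11 = 2, and the invariant factors of ∂_1 are all 1, so H_0 ≅ Z^2.
  H_1: rank ker ∂_1 − rank ∂_2 = (21 − 11) − 6 = 4, and the invariant factors of ∂_2 are all 1, so H_1 ≅ Z^4.
  H_2: rank ker ∂_2 − rank ∂_3 = (6 − 6) − 0 = 0, and there is no ∂_3, so H_2 ≅ 0.

As a check, the Euler characteristic is 13 − 21 + 6 = -2, which agrees with 2 − 4 + 0 = -2.

H_0 ≅ Z^2,  H_1 ≅ Z^4,  H_2 = 0.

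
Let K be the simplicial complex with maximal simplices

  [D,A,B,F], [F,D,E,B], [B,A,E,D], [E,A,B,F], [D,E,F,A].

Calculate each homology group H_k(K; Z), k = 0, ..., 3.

Take the total order A < B < D < E < F on the vertex set. Then K (dimension 3) consists of the simplices:

  0-simplices (5): A, B, D, E, F
  1-simplices (10): AB, AD, AE, AF, BD, BE, BF, DE, DF, EF
  2-simplices (10): ABD, ABE, ABF, ADE, ADF, AEF, BDE, BDF, BEF, DEF
  3-simplices (5): ABDE, ABDF, ABEF, ADEF, BDEF

Hence C_0 ≅ Z^5, C_1 ≅ Z^10, C_2 ≅ Z^10, C_3 ≅ Z^5.

The boundary map ∂_1: C_1 → C_0 is given by ∂[p,q] = [q] − [p]. For instance
  ∂EF = F − E.
The resulting 5×10 matrix has rank 4, and its Smith normal form has invariant factors (1,1,1,1).

The boundary map ∂_2: C_2 → C_1 sends each 2-simplex [p,q,r] to [q,r] − [p,r] + [p,q]. For instance
  ∂ADE = DE − AE + AD,
  ∂ADF = DF − AF + AD.
This gives a 10×10 integer matrix of rank 6; reducing to Smith normal form yields diagonal entries (1,1,1,1,1,1).

Boundary ∂_3: C_3 → C_2 sends each 3-simplex σ to the alternating sum Σ_i (−1)^i (σ with its i-th vertex removed). For instance
  ∂BDEF = DEF − BEF + BDF − BDE,
  ∂ABDF = BDF − ADF + ABF − ABD.
As a 10×5 matrix over Z this has rank 4, with invariant factors (1,1,1,1).

From H_k ≅ ker(∂_k) / im(∂_{k+1}) we obtain:

  H_0: rank C_0 − rank ∂_1 = 5 − 4 = 1, and the invariant factors of ∂_1 are all 1, so H_0 ≅ Z.
  H_1: rank ker ∂_1 − rank ∂_2 = (10 − 4) − 6 = 0, and the invariant factors of ∂_2 are all 1, so H_1 ≅ 0.
  H_2: rank ker ∂_2 − rank ∂_3 = (10 − 6) − 4 = 0, and the invariant factors of ∂_3 are all 1, so H_2 ≅ 0.
  H_3: rank ker ∂_3 − rank ∂_4 = (5 − 4) − 0 = 1, and there is no ∂_4, so H_3 ≅ Z.

H_0 = Z,  H_1 = 0,  H_2 = 0,  H_3 = Z.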